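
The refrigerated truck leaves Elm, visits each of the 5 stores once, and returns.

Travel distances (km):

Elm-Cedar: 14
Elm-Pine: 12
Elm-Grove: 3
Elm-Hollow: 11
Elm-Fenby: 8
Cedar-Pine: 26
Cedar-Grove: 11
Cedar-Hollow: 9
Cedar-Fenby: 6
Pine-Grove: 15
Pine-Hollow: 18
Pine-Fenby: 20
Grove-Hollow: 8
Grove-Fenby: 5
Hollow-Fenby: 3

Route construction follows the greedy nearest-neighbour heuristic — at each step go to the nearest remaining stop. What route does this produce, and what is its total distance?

At Elm the remaining stops are Grove 3, Fenby 8, Hollow 11, Pine 12, Cedar 14; go to Grove.
At Grove the remaining stops are Fenby 5, Hollow 8, Cedar 11, Pine 15; go to Fenby.
At Fenby the remaining stops are Hollow 3, Cedar 6, Pine 20; go to Hollow.
At Hollow the remaining stops are Cedar 9, Pine 18; go to Cedar.
At Cedar the remaining stops are Pine 26; go to Pine.
Return Pine→Elm: 12.
Total = 3 + 5 + 3 + 9 + 26 + 12 = 58.

Nearest-neighbour total = 58 km; route Elm → Grove → Fenby → Hollow → Cedar → Pine → Elm.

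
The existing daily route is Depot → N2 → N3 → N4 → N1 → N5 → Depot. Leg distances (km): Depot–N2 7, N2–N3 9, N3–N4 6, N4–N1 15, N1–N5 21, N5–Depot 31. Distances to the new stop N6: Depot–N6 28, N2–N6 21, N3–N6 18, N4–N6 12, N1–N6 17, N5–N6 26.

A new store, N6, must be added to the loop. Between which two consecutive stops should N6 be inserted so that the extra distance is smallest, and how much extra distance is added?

Insertion cost between consecutive stops i–j is d(i,N6) + d(N6,j) − d(i,j):
  between Depot and N2: 28 + 21 − 7 = 42
  between N2 and N3: 21 + 18 − 9 = 30
  between N3 and N4: 18 + 12 − 6 = 24
  between N4 and N1: 12 + 17 − 15 = 14
  between N1 and N5: 17 + 26 − 21 = 22
  between N5 and Depot: 26 + 28 − 31 = 23
Cheapest insertion is between N4 and N1, adding 14.
New total = 89 + 14 = 103.

Minimum extra distance: 14 km, inserting N6 between N4 and N1.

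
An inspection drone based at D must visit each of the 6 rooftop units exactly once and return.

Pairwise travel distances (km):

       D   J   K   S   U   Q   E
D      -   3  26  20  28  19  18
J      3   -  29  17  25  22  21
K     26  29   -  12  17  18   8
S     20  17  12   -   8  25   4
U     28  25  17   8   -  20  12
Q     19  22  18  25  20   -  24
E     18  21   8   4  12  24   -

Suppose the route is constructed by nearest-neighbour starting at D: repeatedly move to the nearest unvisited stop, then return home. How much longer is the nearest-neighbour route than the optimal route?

3 km longer than the optimal tour.

From D: J=3, E=18, Q=19, S=20, K=26, U=28 → choose J (3).
From J: S=17, E=21, Q=22, U=25, K=29 → choose S (17).
From S: E=4, U=8, K=12, Q=25 → choose E (4).
From E: K=8, U=12, Q=24 → choose K (8).
From K: U=17, Q=18 → choose U (17).
From U: Q=20 → choose Q (20).
NN route D → J → S → E → K → U → Q → D costs 88.
Optimal: D → J → S → U → E → K → Q → D costs 85 (by enumerating all 360 distinct tours).
Excess = 88 − 85 = 3.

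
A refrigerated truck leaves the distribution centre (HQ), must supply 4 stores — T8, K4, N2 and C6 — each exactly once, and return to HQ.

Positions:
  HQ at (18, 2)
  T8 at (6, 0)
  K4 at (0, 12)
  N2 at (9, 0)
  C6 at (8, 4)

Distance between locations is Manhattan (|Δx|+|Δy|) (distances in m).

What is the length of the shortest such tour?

60 m — the shortest possible round trip.

With 4 stops there are 4!/2 = 12 distinct round trips (a route and its reverse cost the same).
HQ→T8→K4→N2→C6→HQ: 14+18+21+5+12 = 70
HQ→T8→K4→C6→N2→HQ: 14+18+16+5+11 = 64
HQ→T8→N2→K4→C6→HQ: 14+3+21+16+12 = 66
HQ→T8→N2→C6→K4→HQ: 14+3+5+16+28 = 66
HQ→T8→C6→K4→N2→HQ: 14+6+16+21+11 = 68
HQ→T8→C6→N2→K4→HQ: 14+6+5+21+28 = 74
HQ→K4→T8→N2→C6→HQ: 28+18+3+5+12 = 66
HQ→K4→T8→C6→N2→HQ: 28+18+6+5+11 = 68
HQ→K4→N2→T8→C6→HQ: 28+21+3+6+12 = 70
HQ→K4→C6→T8→N2→HQ: 28+16+6+3+11 = 64
HQ→N2→T8→K4→C6→HQ: 11+3+18+16+12 = 60
HQ→N2→K4→T8→C6→HQ: 11+21+18+6+12 = 68
The minimum is 60.
One optimal route: HQ → N2 → T8 → K4 → C6 → HQ (or its reverse).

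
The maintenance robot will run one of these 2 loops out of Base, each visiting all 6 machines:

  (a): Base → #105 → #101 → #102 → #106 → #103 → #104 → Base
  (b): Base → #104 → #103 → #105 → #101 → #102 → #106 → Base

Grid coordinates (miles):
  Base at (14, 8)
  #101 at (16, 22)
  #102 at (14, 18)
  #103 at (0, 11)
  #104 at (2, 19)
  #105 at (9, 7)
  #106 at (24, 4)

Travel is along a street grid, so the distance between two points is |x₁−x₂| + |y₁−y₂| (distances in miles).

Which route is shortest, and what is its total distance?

Shortest is (b), total 112 miles.

(a): 6 + 22 + 6 + 24 + 31 + 10 + 23 = 122
(b): 23 + 10 + 13 + 22 + 6 + 24 + 14 = 112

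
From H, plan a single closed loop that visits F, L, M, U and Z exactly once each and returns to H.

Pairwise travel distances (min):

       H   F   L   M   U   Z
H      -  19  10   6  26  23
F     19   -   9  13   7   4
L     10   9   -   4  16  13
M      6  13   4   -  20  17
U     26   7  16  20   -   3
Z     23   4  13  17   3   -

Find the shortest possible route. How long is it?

H→F→L→M→U→Z→H: 19+9+4+20+3+23 = 78
H→F→L→M→Z→U→H: 19+9+4+17+3+26 = 78
H→F→L→U→M→Z→H: 19+9+16+20+17+23 = 104
H→F→L→U→Z→M→H: 19+9+16+3+17+6 = 70
H→F→L→Z→M→U→H: 19+9+13+17+20+26 = 104
H→F→L→Z→U→M→H: 19+9+13+3+20+6 = 70
H→F→M→L→U→Z→H: 19+13+4+16+3+23 = 78
H→F→M→L→Z→U→H: 19+13+4+13+3+26 = 78
H→F→M→U→L→Z→H: 19+13+20+16+13+23 = 104
H→F→M→U→Z→L→H: 19+13+20+3+13+10 = 78
H→F→M→Z→L→U→H: 19+13+17+13+16+26 = 104
H→F→M→Z→U→L→H: 19+13+17+3+16+10 = 78
H→F→U→L→M→Z→H: 19+7+16+4+17+23 = 86
H→F→U→L→Z→M→H: 19+7+16+13+17+6 = 78
… (46 more)
H→F→U→Z→L→M→H: 19+7+3+13+4+6 = 52  ← best
The minimum is 52.
One optimal route: H → F → U → Z → L → M → H (or its reverse).

52 min — the shortest possible round trip.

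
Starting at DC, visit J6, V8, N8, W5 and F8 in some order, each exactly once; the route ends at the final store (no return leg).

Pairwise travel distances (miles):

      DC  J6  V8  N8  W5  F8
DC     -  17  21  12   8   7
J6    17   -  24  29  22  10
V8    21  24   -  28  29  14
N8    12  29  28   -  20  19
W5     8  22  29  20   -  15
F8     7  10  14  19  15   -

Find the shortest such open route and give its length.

78 miles — the minimum one-way total.

There are 5! = 120 possible orderings.
DC→J6→V8→N8→W5→F8: 17+24+28+20+15 = 104
DC→J6→V8→N8→F8→W5: 17+24+28+19+15 = 103
DC→J6→V8→W5→N8→F8: 17+24+29+20+19 = 109
DC→J6→V8→W5→F8→N8: 17+24+29+15+19 = 104
DC→J6→V8→F8→N8→W5: 17+24+14+19+20 = 94
DC→J6→V8→F8→W5→N8: 17+24+14+15+20 = 90
DC→J6→N8→V8→W5→F8: 17+29+28+29+15 = 118
DC→J6→N8→V8→F8→W5: 17+29+28+14+15 = 103
DC→J6→N8→W5→V8→F8: 17+29+20+29+14 = 109
DC→J6→N8→W5→F8→V8: 17+29+20+15+14 = 95
DC→J6→N8→F8→V8→W5: 17+29+19+14+29 = 108
DC→J6→N8→F8→W5→V8: 17+29+19+15+29 = 109
DC→J6→W5→V8→N8→F8: 17+22+29+28+19 = 115
DC→J6→W5→V8→F8→N8: 17+22+29+14+19 = 101
… (106 more)
DC→N8→W5→J6→F8→V8: 12+20+22+10+14 = 78  ← best
The minimum is 78.
One shortest path: DC → N8 → W5 → J6 → F8 → V8.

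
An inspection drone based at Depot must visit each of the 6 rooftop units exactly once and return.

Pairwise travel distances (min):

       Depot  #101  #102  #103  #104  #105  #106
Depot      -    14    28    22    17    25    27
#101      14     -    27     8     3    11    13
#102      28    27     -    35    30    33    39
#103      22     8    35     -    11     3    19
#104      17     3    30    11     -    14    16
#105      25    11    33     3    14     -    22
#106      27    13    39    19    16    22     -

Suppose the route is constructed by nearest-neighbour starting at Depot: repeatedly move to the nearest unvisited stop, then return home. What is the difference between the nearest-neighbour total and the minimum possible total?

The nearest-neighbour route is 4 min longer than optimal.

Depot: #101=14, #104=17, #103=22, #105=25, #106=27, #102=28 ⇒ #101
#101: #104=3, #103=8, #105=11, #106=13, #102=27 ⇒ #104
#104: #103=11, #105=14, #106=16, #102=30 ⇒ #103
#103: #105=3, #106=19, #102=35 ⇒ #105
#105: #106=22, #102=33 ⇒ #106
#106: #102=39 ⇒ #102
NN route Depot → #101 → #104 → #103 → #105 → #106 → #102 → Depot costs 120.
Optimal: Depot → #101 → #104 → #106 → #103 → #105 → #102 → Depot costs 116 (by enumerating all 360 distinct tours).
Excess = 120 − 116 = 4.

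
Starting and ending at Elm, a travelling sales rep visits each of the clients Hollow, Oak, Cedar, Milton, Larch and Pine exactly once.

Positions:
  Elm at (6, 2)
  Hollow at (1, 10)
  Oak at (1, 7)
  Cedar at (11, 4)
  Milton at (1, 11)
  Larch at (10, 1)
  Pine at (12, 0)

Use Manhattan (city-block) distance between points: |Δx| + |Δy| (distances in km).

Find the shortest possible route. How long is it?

Minimum total distance: 44 km.

With 6 stops there are 6!/2 = 360 distinct round trips (a route and its reverse cost the same).
Elm-Hollow-Oak-Cedar-Milton-Larch-Pine-Elm: 13+3+13+17+19+3+8 = 76
Elm-Hollow-Oak-Cedar-Milton-Pine-Larch-Elm: 13+3+13+17+22+3+5 = 76
Elm-Hollow-Oak-Cedar-Larch-Milton-Pine-Elm: 13+3+13+4+19+22+8 = 82
Elm-Hollow-Oak-Cedar-Larch-Pine-Milton-Elm: 13+3+13+4+3+22+14 = 72
Elm-Hollow-Oak-Cedar-Pine-Milton-Larch-Elm: 13+3+13+5+22+19+5 = 80
Elm-Hollow-Oak-Cedar-Pine-Larch-Milton-Elm: 13+3+13+5+3+19+14 = 70
Elm-Hollow-Oak-Milton-Cedar-Larch-Pine-Elm: 13+3+4+17+4+3+8 = 52
Elm-Hollow-Oak-Milton-Cedar-Pine-Larch-Elm: 13+3+4+17+5+3+5 = 50
… (352 more)
Elm-Hollow-Milton-Oak-Cedar-Pine-Larch-Elm: 13+1+4+13+5+3+5 = 44  ← best
The minimum is 44.
One optimal route: Elm → Hollow → Milton → Oak → Cedar → Pine → Larch → Elm (or its reverse).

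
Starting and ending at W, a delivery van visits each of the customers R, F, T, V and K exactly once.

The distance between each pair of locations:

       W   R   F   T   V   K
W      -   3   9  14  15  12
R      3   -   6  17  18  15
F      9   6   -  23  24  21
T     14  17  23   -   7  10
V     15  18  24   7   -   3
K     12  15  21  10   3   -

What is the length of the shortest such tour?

W → R → F → T → V → K → W: 3+6+23+7+3+12 = 54
W → R → F → T → K → V → W: 3+6+23+10+3+15 = 60
W → R → F → V → T → K → W: 3+6+24+7+10+12 = 62
W → R → F → V → K → T → W: 3+6+24+3+10+14 = 60
W → R → F → K → T → V → W: 3+6+21+10+7+15 = 62
W → R → F → K → V → T → W: 3+6+21+3+7+14 = 54
W → R → T → F → V → K → W: 3+17+23+24+3+12 = 82
W → R → T → F → K → V → W: 3+17+23+21+3+15 = 82
W → R → T → V → F → K → W: 3+17+7+24+21+12 = 84
W → R → T → V → K → F → W: 3+17+7+3+21+9 = 60
W → R → T → K → F → V → W: 3+17+10+21+24+15 = 90
W → R → T → K → V → F → W: 3+17+10+3+24+9 = 66
W → R → V → F → T → K → W: 3+18+24+23+10+12 = 90
W → R → V → F → K → T → W: 3+18+24+21+10+14 = 90
… (46 more)
The minimum is 54.
One optimal route: W → R → F → T → V → K → W (or its reverse).

Shortest round trip = 54.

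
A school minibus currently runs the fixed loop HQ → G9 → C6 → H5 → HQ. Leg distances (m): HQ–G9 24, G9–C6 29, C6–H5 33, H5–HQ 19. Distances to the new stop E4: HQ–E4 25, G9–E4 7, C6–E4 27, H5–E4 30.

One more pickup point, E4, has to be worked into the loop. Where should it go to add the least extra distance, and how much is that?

Insertion cost between consecutive stops i–j is d(i,E4) + d(E4,j) − d(i,j):
  between HQ and G9: 25 + 7 − 24 = 8
  between G9 and C6: 7 + 27 − 29 = 5
  between C6 and H5: 27 + 30 − 33 = 24
  between H5 and HQ: 30 + 25 − 19 = 36
Cheapest insertion is between G9 and C6, adding 5.
New total = 105 + 5 = 110.

Minimum extra distance: 5 m, inserting E4 between G9 and C6.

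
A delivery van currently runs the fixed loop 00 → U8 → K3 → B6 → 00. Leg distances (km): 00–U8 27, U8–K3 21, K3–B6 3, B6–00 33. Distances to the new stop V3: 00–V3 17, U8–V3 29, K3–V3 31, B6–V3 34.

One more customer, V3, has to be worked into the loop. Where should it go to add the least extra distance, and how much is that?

Adding 18 km by placing V3 on the B6–00 leg.

Insertion cost between consecutive stops i–j is d(i,V3) + d(V3,j) − d(i,j):
  between 00 and U8: 17 + 29 − 27 = 19
  between U8 and K3: 29 + 31 − 21 = 39
  between K3 and B6: 31 + 34 − 3 = 62
  between B6 and 00: 34 + 17 − 33 = 18
Cheapest insertion is between B6 and 00, adding 18.
New total = 84 + 18 = 102.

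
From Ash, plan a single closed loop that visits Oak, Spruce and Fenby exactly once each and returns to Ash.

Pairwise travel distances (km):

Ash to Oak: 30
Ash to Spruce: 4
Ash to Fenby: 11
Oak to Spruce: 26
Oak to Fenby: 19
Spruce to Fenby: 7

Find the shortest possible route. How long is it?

60 km — the shortest possible round trip.

Ash-Oak-Spruce-Fenby-Ash: 30+26+7+11 = 74
Ash-Oak-Fenby-Spruce-Ash: 30+19+7+4 = 60
Ash-Spruce-Oak-Fenby-Ash: 4+26+19+11 = 60
The minimum is 60.
One optimal route: Ash → Oak → Fenby → Spruce → Ash (or its reverse).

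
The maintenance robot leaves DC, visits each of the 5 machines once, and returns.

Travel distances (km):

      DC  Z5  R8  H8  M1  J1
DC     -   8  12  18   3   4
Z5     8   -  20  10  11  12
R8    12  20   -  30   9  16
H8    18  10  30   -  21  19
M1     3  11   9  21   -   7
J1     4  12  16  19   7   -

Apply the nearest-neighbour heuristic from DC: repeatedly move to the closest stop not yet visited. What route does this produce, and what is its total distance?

DC → [M1:3 / J1:4 / Z5:8 / R8:12 / H8:18] → M1 (3)
M1 → [J1:7 / R8:9 / Z5:11 / H8:21] → J1 (7)
J1 → [Z5:12 / R8:16 / H8:19] → Z5 (12)
Z5 → [H8:10 / R8:20] → H8 (10)
H8 → [R8:30] → R8 (30)
Return R8→DC: 12.
Total = 3 + 7 + 12 + 10 + 30 + 12 = 74.

74 km along DC → M1 → J1 → Z5 → H8 → R8 → DC.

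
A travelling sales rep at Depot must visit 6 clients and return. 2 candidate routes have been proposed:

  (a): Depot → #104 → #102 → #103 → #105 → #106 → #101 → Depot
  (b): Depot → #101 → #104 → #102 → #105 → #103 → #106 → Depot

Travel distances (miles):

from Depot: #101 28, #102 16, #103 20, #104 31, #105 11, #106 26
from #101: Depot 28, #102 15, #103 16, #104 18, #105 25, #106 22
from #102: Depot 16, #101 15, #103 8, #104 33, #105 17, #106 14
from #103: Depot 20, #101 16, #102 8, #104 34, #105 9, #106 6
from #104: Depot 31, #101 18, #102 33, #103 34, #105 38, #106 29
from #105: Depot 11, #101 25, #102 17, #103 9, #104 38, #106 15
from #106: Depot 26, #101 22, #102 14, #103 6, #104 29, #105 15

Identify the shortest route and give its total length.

137 miles — (b) is the shortest.

(a): 31 + 33 + 8 + 9 + 15 + 22 + 28 = 146
(b): 28 + 18 + 33 + 17 + 9 + 6 + 26 = 137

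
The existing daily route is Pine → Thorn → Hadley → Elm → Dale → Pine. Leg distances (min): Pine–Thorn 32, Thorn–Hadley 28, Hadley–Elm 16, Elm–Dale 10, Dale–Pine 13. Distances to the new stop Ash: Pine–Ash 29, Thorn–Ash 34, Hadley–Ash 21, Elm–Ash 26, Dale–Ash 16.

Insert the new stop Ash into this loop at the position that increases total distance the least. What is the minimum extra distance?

+27 min — insert Ash between Thorn and Hadley.

Insertion cost between consecutive stops i–j is d(i,Ash) + d(Ash,j) − d(i,j):
  between Pine and Thorn: 29 + 34 − 32 = 31
  between Thorn and Hadley: 34 + 21 − 28 = 27
  between Hadley and Elm: 21 + 26 − 16 = 31
  between Elm and Dale: 26 + 16 − 10 = 32
  between Dale and Pine: 16 + 29 − 13 = 32
Cheapest insertion is between Thorn and Hadley, adding 27.
New total = 99 + 27 = 126.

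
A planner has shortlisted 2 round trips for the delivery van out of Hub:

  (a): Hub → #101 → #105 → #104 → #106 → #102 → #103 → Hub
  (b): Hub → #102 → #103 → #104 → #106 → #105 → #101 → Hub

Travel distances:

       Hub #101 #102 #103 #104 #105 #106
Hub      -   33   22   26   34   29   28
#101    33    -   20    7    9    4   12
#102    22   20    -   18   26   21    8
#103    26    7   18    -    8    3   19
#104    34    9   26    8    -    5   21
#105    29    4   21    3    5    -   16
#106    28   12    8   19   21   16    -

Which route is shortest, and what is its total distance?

(a): 33 + 4 + 5 + 21 + 8 + 18 + 26 = 115
(b): 22 + 18 + 8 + 21 + 16 + 4 + 33 = 122

Shortest is (a), total 115.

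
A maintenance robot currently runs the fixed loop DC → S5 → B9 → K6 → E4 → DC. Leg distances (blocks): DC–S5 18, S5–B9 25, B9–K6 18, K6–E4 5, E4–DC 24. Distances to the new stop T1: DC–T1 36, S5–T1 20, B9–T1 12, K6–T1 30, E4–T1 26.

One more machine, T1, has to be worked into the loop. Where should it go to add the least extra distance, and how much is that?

Insertion cost between consecutive stops i–j is d(i,T1) + d(T1,j) − d(i,j):
  between DC and S5: 36 + 20 − 18 = 38
  between S5 and B9: 20 + 12 − 25 = 7
  between B9 and K6: 12 + 30 − 18 = 24
  between K6 and E4: 30 + 26 − 5 = 51
  between E4 and DC: 26 + 36 − 24 = 38
Cheapest insertion is between S5 and B9, adding 7.
New total = 90 + 7 = 97.

Adding 7 blocks by placing T1 on the S5–B9 leg.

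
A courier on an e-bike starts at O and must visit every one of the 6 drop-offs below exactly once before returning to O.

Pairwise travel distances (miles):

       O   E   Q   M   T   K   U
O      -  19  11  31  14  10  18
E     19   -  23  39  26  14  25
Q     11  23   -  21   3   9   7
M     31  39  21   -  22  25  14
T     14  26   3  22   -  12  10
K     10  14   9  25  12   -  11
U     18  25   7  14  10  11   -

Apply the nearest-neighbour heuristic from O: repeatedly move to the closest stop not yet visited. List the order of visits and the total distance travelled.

Nearest-neighbour total = 104 miles; route O → K → Q → T → U → M → E → O.

O → [K:10 / Q:11 / T:14 / U:18 / E:19 / M:31] → K (10)
K → [Q:9 / U:11 / T:12 / E:14 / M:25] → Q (9)
Q → [T:3 / U:7 / M:21 / E:23] → T (3)
T → [U:10 / M:22 / E:26] → U (10)
U → [M:14 / E:25] → M (14)
M → [E:39] → E (39)
Return E→O: 19.
Total = 10 + 9 + 3 + 10 + 14 + 39 + 19 = 104.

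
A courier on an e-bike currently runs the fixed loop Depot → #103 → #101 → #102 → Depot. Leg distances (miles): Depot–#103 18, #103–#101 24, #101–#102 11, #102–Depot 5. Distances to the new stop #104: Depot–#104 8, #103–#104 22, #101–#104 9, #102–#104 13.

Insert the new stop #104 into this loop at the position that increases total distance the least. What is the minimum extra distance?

Minimum extra distance: 7 miles, inserting #104 between #103 and #101.

Insertion cost between consecutive stops i–j is d(i,#104) + d(#104,j) − d(i,j):
  between Depot and #103: 8 + 22 − 18 = 12
  between #103 and #101: 22 + 9 − 24 = 7
  between #101 and #102: 9 + 13 − 11 = 11
  between #102 and Depot: 13 + 8 − 5 = 16
Cheapest insertion is between #103 and #101, adding 7.
New total = 58 + 7 = 65.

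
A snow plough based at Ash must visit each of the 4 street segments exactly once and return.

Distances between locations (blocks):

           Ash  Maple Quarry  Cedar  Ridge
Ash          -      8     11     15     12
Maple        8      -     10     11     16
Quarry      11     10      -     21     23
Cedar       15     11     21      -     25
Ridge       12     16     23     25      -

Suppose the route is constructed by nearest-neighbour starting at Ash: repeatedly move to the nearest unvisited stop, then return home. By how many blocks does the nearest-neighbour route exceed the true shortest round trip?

The nearest-neighbour route is 7 blocks longer than optimal.

From Ash: Maple=8, Quarry=11, Ridge=12, Cedar=15 → choose Maple (8).
From Maple: Quarry=10, Cedar=11, Ridge=16 → choose Quarry (10).
From Quarry: Cedar=21, Ridge=23 → choose Cedar (21).
From Cedar: Ridge=25 → choose Ridge (25).
NN route Ash → Maple → Quarry → Cedar → Ridge → Ash costs 76.
Optimal: Ash → Quarry → Maple → Cedar → Ridge → Ash costs 69 (by enumerating all 12 distinct tours).
Excess = 76 − 69 = 7.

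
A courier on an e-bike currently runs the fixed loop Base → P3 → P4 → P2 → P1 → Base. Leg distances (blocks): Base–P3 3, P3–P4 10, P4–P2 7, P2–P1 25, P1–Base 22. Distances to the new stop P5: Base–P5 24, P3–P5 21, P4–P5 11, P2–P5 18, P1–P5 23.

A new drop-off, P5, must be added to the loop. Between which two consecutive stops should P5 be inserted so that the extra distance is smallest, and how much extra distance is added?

Insertion cost between consecutive stops i–j is d(i,P5) + d(P5,j) − d(i,j):
  between Base and P3: 24 + 21 − 3 = 42
  between P3 and P4: 21 + 11 − 10 = 22
  between P4 and P2: 11 + 18 − 7 = 22
  between P2 and P1: 18 + 23 − 25 = 16
  between P1 and Base: 23 + 24 − 22 = 25
Cheapest insertion is between P2 and P1, adding 16.
New total = 67 + 16 = 83.

Adding 16 blocks by placing P5 on the P2–P1 leg.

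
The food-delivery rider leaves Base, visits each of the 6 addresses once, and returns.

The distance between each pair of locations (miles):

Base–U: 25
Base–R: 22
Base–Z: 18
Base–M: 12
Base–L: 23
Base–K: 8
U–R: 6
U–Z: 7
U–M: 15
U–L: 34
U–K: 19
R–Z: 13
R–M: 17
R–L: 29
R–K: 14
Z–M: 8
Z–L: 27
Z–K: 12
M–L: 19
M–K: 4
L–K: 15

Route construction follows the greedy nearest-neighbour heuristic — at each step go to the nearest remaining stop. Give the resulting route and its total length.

Nearest-neighbour total = 85 miles; route Base → K → M → Z → U → R → L → Base.

Base → [K:8 / M:12 / Z:18 / R:22 / L:23 / U:25] → K (8)
K → [M:4 / Z:12 / R:14 / L:15 / U:19] → M (4)
M → [Z:8 / U:15 / R:17 / L:19] → Z (8)
Z → [U:7 / R:13 / L:27] → U (7)
U → [R:6 / L:34] → R (6)
R → [L:29] → L (29)
Return L→Base: 23.
Total = 8 + 4 + 8 + 7 + 6 + 29 + 23 = 85.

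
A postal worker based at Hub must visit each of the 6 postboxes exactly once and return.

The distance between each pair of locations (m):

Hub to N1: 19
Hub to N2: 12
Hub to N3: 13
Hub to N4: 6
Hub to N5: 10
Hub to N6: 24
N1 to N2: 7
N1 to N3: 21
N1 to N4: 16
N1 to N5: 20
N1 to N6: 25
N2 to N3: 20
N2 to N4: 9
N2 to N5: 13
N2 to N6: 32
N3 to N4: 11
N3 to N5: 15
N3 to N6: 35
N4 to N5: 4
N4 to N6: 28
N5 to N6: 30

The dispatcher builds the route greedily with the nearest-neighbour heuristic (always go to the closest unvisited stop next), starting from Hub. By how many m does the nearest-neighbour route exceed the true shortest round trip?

From Hub: N4=6, N5=10, N2=12, N3=13, N1=19, N6=24 → choose N4 (6).
From N4: N5=4, N2=9, N3=11, N1=16, N6=28 → choose N5 (4).
From N5: N2=13, N3=15, N1=20, N6=30 → choose N2 (13).
From N2: N1=7, N3=20, N6=32 → choose N1 (7).
From N1: N3=21, N6=25 → choose N3 (21).
From N3: N6=35 → choose N6 (35).
NN route Hub → N4 → N5 → N2 → N1 → N3 → N6 → Hub costs 110.
Optimal: Hub → N3 → N4 → N5 → N2 → N1 → N6 → Hub costs 97 (by enumerating all 360 distinct tours).
Excess = 110 − 97 = 13.

The nearest-neighbour route is 13 m longer than optimal.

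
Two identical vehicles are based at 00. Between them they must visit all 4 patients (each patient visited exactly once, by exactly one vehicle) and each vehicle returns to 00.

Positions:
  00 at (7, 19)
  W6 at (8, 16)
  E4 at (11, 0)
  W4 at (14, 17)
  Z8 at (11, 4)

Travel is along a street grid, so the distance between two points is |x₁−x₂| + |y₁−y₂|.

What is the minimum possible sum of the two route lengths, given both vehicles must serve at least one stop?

60 — the smallest possible combined total.

There are 2^3 − 1 = 7 ways to divide the 4 stops into two non-empty groups. For each, the best each vehicle can do is its own shortest tour through its group:
  {W6} + {E4, W4, Z8}: 8 + 52 = 60
  {E4} + {W6, W4, Z8}: 46 + 44 = 90
  {W6, E4} + {W4, Z8}: 46 + 44 = 90
  {W4} + {W6, E4, Z8}: 18 + 46 = 64
  {W6, W4} + {E4, Z8}: 20 + 46 = 66
  {E4, W4} + {W6, Z8}: 52 + 38 = 90
  … (7 splits in total)
Best: vehicle 1 00 → W6 → 00 = 8; vehicle 2 00 → E4 → Z8 → W4 → 00 = 52; combined 60.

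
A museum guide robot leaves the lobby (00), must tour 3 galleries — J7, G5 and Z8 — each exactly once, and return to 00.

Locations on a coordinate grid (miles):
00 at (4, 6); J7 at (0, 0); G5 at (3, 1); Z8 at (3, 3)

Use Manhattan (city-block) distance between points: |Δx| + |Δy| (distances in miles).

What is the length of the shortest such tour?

There are 3 distinct closed tours to check (reversals are equivalent).
00-J7-G5-Z8-00: 10+4+2+4 = 20
00-J7-Z8-G5-00: 10+6+2+6 = 24
00-G5-J7-Z8-00: 6+4+6+4 = 20
The minimum is 20.
One optimal route: 00 → J7 → G5 → Z8 → 00 (or its reverse).

20 miles — the shortest possible round trip.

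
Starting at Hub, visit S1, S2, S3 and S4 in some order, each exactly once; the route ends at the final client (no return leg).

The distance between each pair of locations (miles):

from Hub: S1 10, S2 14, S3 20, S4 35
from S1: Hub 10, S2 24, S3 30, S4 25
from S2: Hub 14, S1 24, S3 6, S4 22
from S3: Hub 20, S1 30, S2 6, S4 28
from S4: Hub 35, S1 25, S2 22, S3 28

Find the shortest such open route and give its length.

Minimum one-way distance = 63 miles.

There are 4! = 24 possible orderings.
Hub→S1→S2→S3→S4: 10+24+6+28 = 68
Hub→S1→S2→S4→S3: 10+24+22+28 = 84
Hub→S1→S3→S2→S4: 10+30+6+22 = 68
Hub→S1→S3→S4→S2: 10+30+28+22 = 90
Hub→S1→S4→S2→S3: 10+25+22+6 = 63
Hub→S1→S4→S3→S2: 10+25+28+6 = 69
Hub→S2→S1→S3→S4: 14+24+30+28 = 96
Hub→S2→S1→S4→S3: 14+24+25+28 = 91
Hub→S2→S3→S1→S4: 14+6+30+25 = 75
Hub→S2→S3→S4→S1: 14+6+28+25 = 73
Hub→S2→S4→S1→S3: 14+22+25+30 = 91
Hub→S2→S4→S3→S1: 14+22+28+30 = 94
Hub→S3→S1→S2→S4: 20+30+24+22 = 96
Hub→S3→S1→S4→S2: 20+30+25+22 = 97
… (10 more)
The minimum is 63.
One shortest path: Hub → S1 → S4 → S2 → S3.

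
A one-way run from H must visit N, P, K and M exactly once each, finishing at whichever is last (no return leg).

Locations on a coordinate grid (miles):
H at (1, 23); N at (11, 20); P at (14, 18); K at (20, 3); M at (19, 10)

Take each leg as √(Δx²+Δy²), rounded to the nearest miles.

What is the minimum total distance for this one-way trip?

There are 4! = 24 possible orderings.
H → N → P → K → M: 10+4+16+7 = 37
H → N → P → M → K: 10+4+9+7 = 30
H → N → K → P → M: 10+19+16+9 = 54
H → N → K → M → P: 10+19+7+9 = 45
H → N → M → P → K: 10+13+9+16 = 48
H → N → M → K → P: 10+13+7+16 = 46
H → P → N → K → M: 14+4+19+7 = 44
H → P → N → M → K: 14+4+13+7 = 38
H → P → K → N → M: 14+16+19+13 = 62
H → P → K → M → N: 14+16+7+13 = 50
H → P → M → N → K: 14+9+13+19 = 55
H → P → M → K → N: 14+9+7+19 = 49
H → K → N → P → M: 28+19+4+9 = 60
H → K → N → M → P: 28+19+13+9 = 69
… (10 more)
The minimum is 30.
One shortest path: H → N → P → M → K.

Shortest open route: 30 miles.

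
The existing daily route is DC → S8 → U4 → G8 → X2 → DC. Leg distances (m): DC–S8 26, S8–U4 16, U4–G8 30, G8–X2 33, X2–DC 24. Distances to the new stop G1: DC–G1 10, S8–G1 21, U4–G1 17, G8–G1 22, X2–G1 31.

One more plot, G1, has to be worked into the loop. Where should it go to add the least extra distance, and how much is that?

Adding 5 m by placing G1 on the DC–S8 leg.

Insertion cost between consecutive stops i–j is d(i,G1) + d(G1,j) − d(i,j):
  between DC and S8: 10 + 21 − 26 = 5
  between S8 and U4: 21 + 17 − 16 = 22
  between U4 and G8: 17 + 22 − 30 = 9
  between G8 and X2: 22 + 31 − 33 = 20
  between X2 and DC: 31 + 10 − 24 = 17
Cheapest insertion is between DC and S8, adding 5.
New total = 129 + 5 = 134.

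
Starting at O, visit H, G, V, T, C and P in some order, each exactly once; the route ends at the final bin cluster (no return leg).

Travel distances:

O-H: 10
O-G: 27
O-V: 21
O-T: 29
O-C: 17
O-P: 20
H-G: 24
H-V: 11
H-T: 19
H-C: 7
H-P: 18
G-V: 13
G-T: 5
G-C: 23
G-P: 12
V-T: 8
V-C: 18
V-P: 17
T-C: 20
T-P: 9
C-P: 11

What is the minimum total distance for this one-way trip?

Shortest open route: 53.

There are 6! = 720 possible orderings.
O - H - G - V - T - C - P: 10+24+13+8+20+11 = 86
O - H - G - V - T - P - C: 10+24+13+8+9+11 = 75
O - H - G - V - C - T - P: 10+24+13+18+20+9 = 94
O - H - G - V - C - P - T: 10+24+13+18+11+9 = 85
O - H - G - V - P - T - C: 10+24+13+17+9+20 = 93
O - H - G - V - P - C - T: 10+24+13+17+11+20 = 95
O - H - G - T - V - C - P: 10+24+5+8+18+11 = 76
O - H - G - T - V - P - C: 10+24+5+8+17+11 = 75
… (712 more)
O - H - C - P - G - T - V: 10+7+11+12+5+8 = 53  ← best
The minimum is 53.
One shortest path: O → H → C → P → G → T → V.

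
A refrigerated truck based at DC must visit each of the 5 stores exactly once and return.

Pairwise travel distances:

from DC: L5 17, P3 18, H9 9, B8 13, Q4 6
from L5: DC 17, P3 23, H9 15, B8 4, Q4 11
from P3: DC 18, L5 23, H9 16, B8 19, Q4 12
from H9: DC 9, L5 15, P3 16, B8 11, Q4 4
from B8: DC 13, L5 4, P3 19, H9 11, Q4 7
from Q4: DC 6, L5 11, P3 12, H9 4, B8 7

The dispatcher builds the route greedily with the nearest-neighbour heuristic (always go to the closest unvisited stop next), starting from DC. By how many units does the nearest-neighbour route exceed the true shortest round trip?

Excess over optimum: 1.

From DC: Q4=6, H9=9, B8=13, L5=17, P3=18 → choose Q4 (6).
From Q4: H9=4, B8=7, L5=11, P3=12 → choose H9 (4).
From H9: B8=11, L5=15, P3=16 → choose B8 (11).
From B8: L5=4, P3=19 → choose L5 (4).
From L5: P3=23 → choose P3 (23).
NN route DC → Q4 → H9 → B8 → L5 → P3 → DC costs 66.
Optimal: DC → L5 → B8 → P3 → Q4 → H9 → DC costs 65 (by enumerating all 60 distinct tours).
Excess = 66 − 65 = 1.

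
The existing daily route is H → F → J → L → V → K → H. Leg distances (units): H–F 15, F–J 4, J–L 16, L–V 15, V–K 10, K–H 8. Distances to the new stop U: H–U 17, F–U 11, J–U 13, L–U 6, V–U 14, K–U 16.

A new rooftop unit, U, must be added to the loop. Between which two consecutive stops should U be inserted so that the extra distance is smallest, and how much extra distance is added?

Insertion cost between consecutive stops i–j is d(i,U) + d(U,j) − d(i,j):
  between H and F: 17 + 11 − 15 = 13
  between F and J: 11 + 13 − 4 = 20
  between J and L: 13 + 6 − 16 = 3
  between L and V: 6 + 14 − 15 = 5
  between V and K: 14 + 16 − 10 = 20
  between K and H: 16 + 17 − 8 = 25
Cheapest insertion is between J and L, adding 3.
New total = 68 + 3 = 71.

Adding 3 by placing U on the J–L leg.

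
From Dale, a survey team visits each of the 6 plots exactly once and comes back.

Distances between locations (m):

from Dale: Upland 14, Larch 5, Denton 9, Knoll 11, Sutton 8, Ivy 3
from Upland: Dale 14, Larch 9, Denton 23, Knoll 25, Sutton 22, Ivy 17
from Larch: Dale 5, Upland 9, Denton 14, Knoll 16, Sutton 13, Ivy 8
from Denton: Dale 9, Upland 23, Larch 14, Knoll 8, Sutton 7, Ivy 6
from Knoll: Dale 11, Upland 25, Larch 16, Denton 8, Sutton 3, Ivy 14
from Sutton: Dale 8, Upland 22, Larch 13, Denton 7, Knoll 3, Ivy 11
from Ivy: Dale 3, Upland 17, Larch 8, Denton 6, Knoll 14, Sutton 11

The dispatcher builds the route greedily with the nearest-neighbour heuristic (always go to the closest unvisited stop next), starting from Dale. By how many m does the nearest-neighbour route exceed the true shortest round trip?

The nearest-neighbour route is 2 m longer than optimal.

From Dale: Ivy=3, Larch=5, Sutton=8, Denton=9, Knoll=11, Upland=14 → choose Ivy (3).
From Ivy: Denton=6, Larch=8, Sutton=11, Knoll=14, Upland=17 → choose Denton (6).
From Denton: Sutton=7, Knoll=8, Larch=14, Upland=23 → choose Sutton (7).
From Sutton: Knoll=3, Larch=13, Upland=22 → choose Knoll (3).
From Knoll: Larch=16, Upland=25 → choose Larch (16).
From Larch: Upland=9 → choose Upland (9).
NN route Dale → Ivy → Denton → Sutton → Knoll → Larch → Upland → Dale costs 58.
Optimal: Dale → Upland → Larch → Sutton → Knoll → Denton → Ivy → Dale costs 56 (by enumerating all 360 distinct tours).
Excess = 58 − 56 = 2.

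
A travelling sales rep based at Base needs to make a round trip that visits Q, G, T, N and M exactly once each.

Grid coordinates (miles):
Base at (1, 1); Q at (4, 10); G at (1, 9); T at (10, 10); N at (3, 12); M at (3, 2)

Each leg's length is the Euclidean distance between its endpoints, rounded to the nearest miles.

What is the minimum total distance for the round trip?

33 miles — the shortest possible round trip.

There are 60 distinct closed tours to check (reversals are equivalent).
Base → Q → G → T → N → M → Base: 9+3+9+7+10+2 = 40
Base → Q → G → T → M → N → Base: 9+3+9+11+10+11 = 53
Base → Q → G → N → T → M → Base: 9+3+4+7+11+2 = 36
Base → Q → G → N → M → T → Base: 9+3+4+10+11+13 = 50
Base → Q → G → M → T → N → Base: 9+3+7+11+7+11 = 48
Base → Q → G → M → N → T → Base: 9+3+7+10+7+13 = 49
Base → Q → T → G → N → M → Base: 9+6+9+4+10+2 = 40
Base → Q → T → G → M → N → Base: 9+6+9+7+10+11 = 52
Base → Q → T → N → G → M → Base: 9+6+7+4+7+2 = 35
Base → Q → T → N → M → G → Base: 9+6+7+10+7+8 = 47
Base → Q → T → M → G → N → Base: 9+6+11+7+4+11 = 48
Base → Q → T → M → N → G → Base: 9+6+11+10+4+8 = 48
Base → Q → N → G → T → M → Base: 9+2+4+9+11+2 = 37
Base → Q → N → G → M → T → Base: 9+2+4+7+11+13 = 46
… (46 more)
Base → G → Q → N → T → M → Base: 8+3+2+7+11+2 = 33  ← best
The minimum is 33.
One optimal route: Base → G → Q → N → T → M → Base (or its reverse).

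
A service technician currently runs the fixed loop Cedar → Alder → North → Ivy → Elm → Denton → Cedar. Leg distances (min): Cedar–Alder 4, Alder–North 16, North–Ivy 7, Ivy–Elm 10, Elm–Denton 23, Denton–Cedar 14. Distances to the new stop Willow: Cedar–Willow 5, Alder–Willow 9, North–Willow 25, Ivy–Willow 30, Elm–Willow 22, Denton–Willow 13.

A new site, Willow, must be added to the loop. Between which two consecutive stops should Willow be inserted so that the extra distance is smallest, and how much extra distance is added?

Minimum extra distance: 4 min, inserting Willow between Denton and Cedar.

Insertion cost between consecutive stops i–j is d(i,Willow) + d(Willow,j) − d(i,j):
  between Cedar and Alder: 5 + 9 − 4 = 10
  between Alder and North: 9 + 25 − 16 = 18
  between North and Ivy: 25 + 30 − 7 = 48
  between Ivy and Elm: 30 + 22 − 10 = 42
  between Elm and Denton: 22 + 13 − 23 = 12
  between Denton and Cedar: 13 + 5 − 14 = 4
Cheapest insertion is between Denton and Cedar, adding 4.
New total = 74 + 4 = 78.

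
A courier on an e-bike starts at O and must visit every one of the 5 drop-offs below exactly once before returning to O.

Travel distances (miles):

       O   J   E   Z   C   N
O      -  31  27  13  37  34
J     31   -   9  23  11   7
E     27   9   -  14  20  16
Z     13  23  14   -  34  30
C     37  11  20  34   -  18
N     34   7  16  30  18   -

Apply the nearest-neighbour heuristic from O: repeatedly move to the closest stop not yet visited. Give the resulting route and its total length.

Total distance 98 miles via the nearest-neighbour route O → Z → E → J → N → C → O.

O → [Z:13 / E:27 / J:31 / N:34 / C:37] → Z (13)
Z → [E:14 / J:23 / N:30 / C:34] → E (14)
E → [J:9 / N:16 / C:20] → J (9)
J → [N:7 / C:11] → N (7)
N → [C:18] → C (18)
Return C→O: 37.
Total = 13 + 14 + 9 + 7 + 18 + 37 = 98.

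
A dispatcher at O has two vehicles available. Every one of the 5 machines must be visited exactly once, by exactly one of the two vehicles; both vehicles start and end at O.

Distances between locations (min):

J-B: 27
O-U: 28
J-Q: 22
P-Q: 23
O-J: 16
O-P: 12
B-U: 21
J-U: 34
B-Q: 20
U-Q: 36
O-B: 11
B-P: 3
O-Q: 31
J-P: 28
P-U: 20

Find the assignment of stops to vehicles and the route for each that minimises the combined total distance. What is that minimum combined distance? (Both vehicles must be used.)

Check every non-empty split of the stops between the two vehicles; for each half take its own optimal tour:
  {J} + {B, P, U, Q}: 32 + 99 = 131
  {B} + {J, P, U, Q}: 22 + 106 = 128
  {J, B} + {P, U, Q}: 54 + 99 = 153
  {P} + {J, B, U, Q}: 24 + 106 = 130
  {J, P} + {B, U, Q}: 56 + 95 = 151
  {B, P} + {J, U, Q}: 26 + 102 = 128
  … (15 splits in total)
Best: vehicle 1 O → B → O = 22; vehicle 2 O → J → Q → U → P → O = 106; combined 128.

128 min — the smallest possible combined total.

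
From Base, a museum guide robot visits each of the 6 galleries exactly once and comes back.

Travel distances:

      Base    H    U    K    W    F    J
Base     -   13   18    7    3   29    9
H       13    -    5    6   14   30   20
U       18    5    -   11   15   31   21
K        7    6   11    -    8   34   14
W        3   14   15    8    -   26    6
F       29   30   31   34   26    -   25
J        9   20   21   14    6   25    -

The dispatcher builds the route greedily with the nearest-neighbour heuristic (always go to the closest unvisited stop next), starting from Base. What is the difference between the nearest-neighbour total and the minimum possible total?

Base: W=3, K=7, J=9, H=13, U=18, F=29 ⇒ W
W: J=6, K=8, H=14, U=15, F=26 ⇒ J
J: K=14, H=20, U=21, F=25 ⇒ K
K: H=6, U=11, F=34 ⇒ H
H: U=5, F=30 ⇒ U
U: F=31 ⇒ F
NN route Base → W → J → K → H → U → F → Base costs 94.
Optimal: Base → K → H → U → F → J → W → Base costs 83 (by enumerating all 360 distinct tours).
Excess = 94 − 83 = 11.

The nearest-neighbour route is 11 longer than optimal.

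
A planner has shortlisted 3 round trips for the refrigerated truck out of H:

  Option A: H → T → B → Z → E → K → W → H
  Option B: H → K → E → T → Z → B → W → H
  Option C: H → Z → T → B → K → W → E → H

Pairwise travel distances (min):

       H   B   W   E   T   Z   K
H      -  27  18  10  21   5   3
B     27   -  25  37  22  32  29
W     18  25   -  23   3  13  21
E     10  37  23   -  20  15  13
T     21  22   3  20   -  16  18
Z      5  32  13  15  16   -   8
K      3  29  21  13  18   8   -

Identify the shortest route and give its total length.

126 min — Option C is the shortest.

Option A: 21 + 22 + 32 + 15 + 13 + 21 + 18 = 142
Option B: 3 + 13 + 20 + 16 + 32 + 25 + 18 = 127
Option C: 5 + 16 + 22 + 29 + 21 + 23 + 10 = 126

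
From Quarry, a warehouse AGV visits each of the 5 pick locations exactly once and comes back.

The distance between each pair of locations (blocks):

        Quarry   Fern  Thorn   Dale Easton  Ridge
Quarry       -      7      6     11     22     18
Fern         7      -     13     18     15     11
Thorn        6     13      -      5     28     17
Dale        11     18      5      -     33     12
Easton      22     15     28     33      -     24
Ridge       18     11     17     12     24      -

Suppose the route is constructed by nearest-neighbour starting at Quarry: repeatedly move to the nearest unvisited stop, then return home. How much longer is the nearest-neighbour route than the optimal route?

Excess over optimum: 2 blocks.

Quarry: Thorn=6, Fern=7, Dale=11, Ridge=18, Easton=22 ⇒ Thorn
Thorn: Dale=5, Fern=13, Ridge=17, Easton=28 ⇒ Dale
Dale: Ridge=12, Fern=18, Easton=33 ⇒ Ridge
Ridge: Fern=11, Easton=24 ⇒ Fern
Fern: Easton=15 ⇒ Easton
NN route Quarry → Thorn → Dale → Ridge → Fern → Easton → Quarry costs 71.
Optimal: Quarry → Fern → Easton → Ridge → Dale → Thorn → Quarry costs 69 (by enumerating all 60 distinct tours).
Excess = 71 − 69 = 2.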